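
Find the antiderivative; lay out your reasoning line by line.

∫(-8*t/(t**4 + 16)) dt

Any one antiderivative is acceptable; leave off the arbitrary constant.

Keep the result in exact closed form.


Step 1. Substitute u = t**2, turning ∫(-8*t/(t**4 + 16)) dt into ∫(-4/(u**2 + 16)) du: now ∫(-4/(u**2 + 16)) du.
Step 2. Evaluate the standard form: now -atan(u/4).
Step 3. Substitute back u = t**2: now -atan(t**2/4).
Answer: -atan(t**2/4).


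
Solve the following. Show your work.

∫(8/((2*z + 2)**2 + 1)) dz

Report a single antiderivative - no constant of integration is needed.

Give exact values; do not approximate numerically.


Step 1. Substitute u = 2*z + 2, turning ∫(8/((2*z + 2)**2 + 1)) dz into ∫(4/(u**2 + 1)) du: now ∫(4/(u**2 + 1)) du.
Step 2. Evaluate the standard form: now 4*atan(u).
Step 3. Substitute back u = 2*z + 2: now 4*atan(2*z + 2).
Answer: 4*atan(2*z + 2).


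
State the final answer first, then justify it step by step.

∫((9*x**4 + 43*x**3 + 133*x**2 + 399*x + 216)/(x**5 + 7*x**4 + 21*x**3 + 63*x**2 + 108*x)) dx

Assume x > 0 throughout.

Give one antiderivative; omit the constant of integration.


The answer is 2*log(x) + 4*log(x + 3) + 3*log(x + 4) + 4*atan(x/3)/3.
Step 1. Decompose ∫((9*x**4 + 43*x**3 + 133*x**2 + 399*x + 216)/(x**5 + 7*x**4 + 21*x**3 + 63*x**2 + 108*x)) dx by partial fractions, (9*x**4 + 43*x**3 + 133*x**2 + 399*x + 216)/(x**5 + 7*x**4 + 21*x**3 + 63*x**2 + 108*x) = 4/(x**2 + 9) + 3/(x + 4) + 4/(x + 3) + 2/x: now ∫(2/x) dx + ∫(4/(x + 3)) dx + ∫(3/(x + 4)) dx + ∫(4/(x**2 + 9)) dx.
Step 2. Evaluate the standard form [assuming x > 0]: now 2*log(x) + ∫(4/(x + 3)) dx + ∫(3/(x + 4)) dx + ∫(4/(x**2 + 9)) dx.
Step 3. Evaluate the standard form [assuming x > -3]: now 2*log(x) + 4*log(x + 3) + ∫(3/(x + 4)) dx + ∫(4/(x**2 + 9)) dx.
Step 4. Evaluate the standard form [assuming x > -4]: now 2*log(x) + 4*log(x + 3) + 3*log(x + 4) + ∫(4/(x**2 + 9)) dx.
Step 5. Evaluate the standard form: now 2*log(x) + 4*log(x + 3) + 3*log(x + 4) + 4*atan(x/3)/3.
Answer: 2*log(x) + 4*log(x + 3) + 3*log(x + 4) + 4*atan(x/3)/3.


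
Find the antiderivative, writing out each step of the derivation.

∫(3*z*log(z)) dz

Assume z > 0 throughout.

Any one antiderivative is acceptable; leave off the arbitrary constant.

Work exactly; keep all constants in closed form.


Step 1. Integrate ∫(3*z*log(z)) dz by parts with u = log(z), dv = (3*z) dz, so v = 3*z**2/2 [assuming z > 0]: now 3*z**2*log(z)/2 + ∫(-3*z/2) dz.
Step 2. Evaluate the standard form: now 3*z**2*log(z)/2 - 3*z**2/4.
Answer: 3*z**2*log(z)/2 - 3*z**2/4.


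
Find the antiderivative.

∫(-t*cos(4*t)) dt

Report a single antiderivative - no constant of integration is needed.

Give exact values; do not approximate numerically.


Answer: -t*sin(4*t)/4 - cos(4*t)/16.


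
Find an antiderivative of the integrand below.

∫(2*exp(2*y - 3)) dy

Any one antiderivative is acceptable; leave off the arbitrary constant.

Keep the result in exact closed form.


Answer: exp(2*y - 3).


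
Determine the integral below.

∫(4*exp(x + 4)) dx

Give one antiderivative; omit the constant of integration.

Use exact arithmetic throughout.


Answer: 4*exp(x + 4).


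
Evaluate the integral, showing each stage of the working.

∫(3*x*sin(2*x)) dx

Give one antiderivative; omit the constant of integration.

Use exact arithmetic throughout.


Step 1. Integrate ∫(3*x*sin(2*x)) dx by parts with u = x, dv = (3*sin(2*x)) dx, so v = -3*cos(2*x)/2: now -3*x*cos(2*x)/2 + ∫(3*cos(2*x)/2) dx.
Step 2. Evaluate the standard form: now -3*x*cos(2*x)/2 + 3*sin(2*x)/4.
Answer: -3*x*cos(2*x)/2 + 3*sin(2*x)/4.


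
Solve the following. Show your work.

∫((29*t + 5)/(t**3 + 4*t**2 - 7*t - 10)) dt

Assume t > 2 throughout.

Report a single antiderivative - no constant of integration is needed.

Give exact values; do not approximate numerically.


Step 1. Decompose ∫((29*t + 5)/(t**3 + 4*t**2 - 7*t - 10)) dt by partial fractions, (29*t + 5)/(t**3 + 4*t**2 - 7*t - 10) = -5/(t + 5) + 2/(t + 1) + 3/(t - 2): now ∫(3/(t - 2)) dt + ∫(2/(t + 1)) dt + ∫(-5/(t + 5)) dt.
Step 2. Evaluate the standard form [assuming t > -5]: now -5*log(t + 5) + ∫(3/(t - 2)) dt + ∫(2/(t + 1)) dt.
Step 3. Evaluate the standard form [assuming t > -1]: now 2*log(t + 1) - 5*log(t + 5) + ∫(3/(t - 2)) dt.
Step 4. Evaluate the standard form [assuming t > 2]: now 3*log(t - 2) + 2*log(t + 1) - 5*log(t + 5).
Answer: 3*log(t - 2) + 2*log(t + 1) - 5*log(t + 5).


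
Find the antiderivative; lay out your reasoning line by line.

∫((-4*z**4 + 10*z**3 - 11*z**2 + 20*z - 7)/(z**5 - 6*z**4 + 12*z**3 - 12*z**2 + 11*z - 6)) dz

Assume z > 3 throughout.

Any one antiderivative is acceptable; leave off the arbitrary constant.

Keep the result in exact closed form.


Step 1. Decompose ∫((-4*z**4 + 10*z**3 - 11*z**2 + 20*z - 7)/(z**5 - 6*z**4 + 12*z**3 - 12*z**2 + 11*z - 6)) dz by partial fractions, (-4*z**4 + 10*z**3 - 11*z**2 + 20*z - 7)/(z**5 - 6*z**4 + 12*z**3 - 12*z**2 + 11*z - 6) = 1/(z**2 + 1) + 2/(z - 1) - 1/(z - 2) - 5/(z - 3): now ∫(-5/(z - 3)) dz + ∫(-1/(z - 2)) dz + ∫(2/(z - 1)) dz + ∫(1/(z**2 + 1)) dz.
Step 2. Evaluate the standard form [assuming z > 1]: now 2*log(z - 1) + ∫(-5/(z - 3)) dz + ∫(-1/(z - 2)) dz + ∫(1/(z**2 + 1)) dz.
Step 3. Evaluate the standard form [assuming z > 3]: now -5*log(z - 3) + 2*log(z - 1) + ∫(-1/(z - 2)) dz + ∫(1/(z**2 + 1)) dz.
Step 4. Evaluate the standard form [assuming z > 2]: now -5*log(z - 3) - log(z - 2) + 2*log(z - 1) + ∫(1/(z**2 + 1)) dz.
Step 5. Evaluate the standard form: now -5*log(z - 3) - log(z - 2) + 2*log(z - 1) + atan(z).
Answer: -5*log(z - 3) - log(z - 2) + 2*log(z - 1) + atan(z).


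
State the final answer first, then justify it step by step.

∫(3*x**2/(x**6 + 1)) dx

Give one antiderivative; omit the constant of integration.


The answer is atan(x**3).
Step 1. Substitute u = x**3, turning ∫(3*x**2/(x**6 + 1)) dx into ∫(1/(u**2 + 1)) du: now ∫(1/(u**2 + 1)) du.
Step 2. Evaluate the standard form: now atan(u).
Step 3. Substitute back u = x**3: now atan(x**3).
Answer: atan(x**3).


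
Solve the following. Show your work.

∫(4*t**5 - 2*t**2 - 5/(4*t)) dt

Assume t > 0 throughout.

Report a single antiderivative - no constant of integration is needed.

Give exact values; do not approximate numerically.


Step 1. Rewrite: now ∫(-5/(4*t)) dt + ∫(-2*t**2) dt + ∫(4*t**5) dt.
Step 2. Evaluate the standard form: now -2*t**3/3 + ∫(-5/(4*t)) dt + ∫(4*t**5) dt.
Step 3. Evaluate the standard form: now 2*t**6/3 - 2*t**3/3 + ∫(-5/(4*t)) dt.
Step 4. Evaluate the standard form [assuming t > 0]: now 2*t**6/3 - 2*t**3/3 - 5*log(t)/4.
Answer: 2*t**6/3 - 2*t**3/3 - 5*log(t)/4.


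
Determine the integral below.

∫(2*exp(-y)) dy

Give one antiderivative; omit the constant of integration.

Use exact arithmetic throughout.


Answer: -2*exp(-y).


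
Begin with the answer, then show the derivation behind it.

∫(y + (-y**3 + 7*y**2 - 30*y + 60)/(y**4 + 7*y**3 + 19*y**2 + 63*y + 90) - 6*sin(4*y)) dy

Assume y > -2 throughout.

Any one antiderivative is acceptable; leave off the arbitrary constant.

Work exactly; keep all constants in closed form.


The answer is y**2/2 + 4*log(y + 2) - 5*log(y + 5) + 3*cos(4*y)/2 - atan(y/3).
Step 1. Rewrite: now ∫(y) dy + ∫((-y**3 + 7*y**2 - 30*y + 60)/(y**4 + 7*y**3 + 19*y**2 + 63*y + 90)) dy + ∫(-6*sin(4*y)) dy.
Step 2. Decompose ∫((-y**3 + 7*y**2 - 30*y + 60)/(y**4 + 7*y**3 + 19*y**2 + 63*y + 90)) dy by partial fractions, (-y**3 + 7*y**2 - 30*y + 60)/(y**4 + 7*y**3 + 19*y**2 + 63*y + 90) = -3/(y**2 + 9) - 5/(y + 5) + 4/(y + 2): now ∫(y) dy + ∫(4/(y + 2)) dy + ∫(-5/(y + 5)) dy + ∫(-3/(y**2 + 9)) dy + ∫(-6*sin(4*y)) dy.
Step 3. Evaluate the standard form [assuming y > -2]: now 4*log(y + 2) + ∫(y) dy + ∫(-5/(y + 5)) dy + ∫(-3/(y**2 + 9)) dy + ∫(-6*sin(4*y)) dy.
Step 4. Evaluate the standard form [assuming y > -5]: now 4*log(y + 2) - 5*log(y + 5) + ∫(y) dy + ∫(-3/(y**2 + 9)) dy + ∫(-6*sin(4*y)) dy.
Step 5. Evaluate the standard form: now 4*log(y + 2) - 5*log(y + 5) - atan(y/3) + ∫(y) dy + ∫(-6*sin(4*y)) dy.
Step 6. Evaluate the standard form: now y**2/2 + 4*log(y + 2) - 5*log(y + 5) - atan(y/3) + ∫(-6*sin(4*y)) dy.
Step 7. Evaluate the standard form: now y**2/2 + 4*log(y + 2) - 5*log(y + 5) + 3*cos(4*y)/2 - atan(y/3).
Answer: y**2/2 + 4*log(y + 2) - 5*log(y + 5) + 3*cos(4*y)/2 - atan(y/3).


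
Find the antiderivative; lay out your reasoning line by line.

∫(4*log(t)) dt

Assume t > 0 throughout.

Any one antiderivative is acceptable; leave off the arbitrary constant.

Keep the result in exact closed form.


Step 1. Integrate ∫(4*log(t)) dt by parts with u = log(t), dv = (4) dt, so v = 4*t [assuming t > 0]: now 4*t*log(t) + ∫(-4) dt.
Step 2. Evaluate the standard form: now 4*t*log(t) - 4*t.
Answer: 4*t*log(t) - 4*t.


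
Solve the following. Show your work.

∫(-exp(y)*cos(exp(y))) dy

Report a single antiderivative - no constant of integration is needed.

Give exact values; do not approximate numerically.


Step 1. Substitute u = exp(y), turning ∫(-exp(y)*cos(exp(y))) dy into ∫(-cos(u)) du: now ∫(-cos(u)) du.
Step 2. Evaluate the standard form: now -sin(u).
Step 3. Substitute back u = exp(y): now -sin(exp(y)).
Answer: -sin(exp(y)).


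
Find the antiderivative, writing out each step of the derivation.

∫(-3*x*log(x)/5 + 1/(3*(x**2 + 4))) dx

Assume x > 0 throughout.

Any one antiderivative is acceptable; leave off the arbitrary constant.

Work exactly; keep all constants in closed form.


Step 1. Rewrite: now ∫(-3*x*log(x)/5) dx + ∫(1/(3*(x**2 + 4))) dx.
Step 2. Evaluate the standard form: now atan(x/2)/6 + ∫(-3*x*log(x)/5) dx.
Step 3. Integrate ∫(-3*x*log(x)/5) dx by parts with u = log(x), dv = (-3*x/5) dx, so v = -3*x**2/10 [assuming x > 0]: now -3*x**2*log(x)/10 + atan(x/2)/6 + ∫(3*x/10) dx.
Step 4. Evaluate the standard form: now -3*x**2*log(x)/10 + 3*x**2/20 + atan(x/2)/6.
Answer: -3*x**2*log(x)/10 + 3*x**2/20 + atan(x/2)/6.


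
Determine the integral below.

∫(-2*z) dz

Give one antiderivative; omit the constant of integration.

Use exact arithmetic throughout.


Answer: -z**2.


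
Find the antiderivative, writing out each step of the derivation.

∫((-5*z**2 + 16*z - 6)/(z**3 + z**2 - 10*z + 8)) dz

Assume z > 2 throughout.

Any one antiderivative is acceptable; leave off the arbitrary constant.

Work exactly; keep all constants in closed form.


Step 1. Decompose ∫((-5*z**2 + 16*z - 6)/(z**3 + z**2 - 10*z + 8)) dz by partial fractions, (-5*z**2 + 16*z - 6)/(z**3 + z**2 - 10*z + 8) = -5/(z + 4) - 1/(z - 1) + 1/(z - 2): now ∫(1/(z - 2)) dz + ∫(-1/(z - 1)) dz + ∫(-5/(z + 4)) dz.
Step 2. Evaluate the standard form [assuming z > 1]: now -log(z - 1) + ∫(1/(z - 2)) dz + ∫(-5/(z + 4)) dz.
Step 3. Evaluate the standard form [assuming z > 2]: now log(z - 2) - log(z - 1) + ∫(-5/(z + 4)) dz.
Step 4. Evaluate the standard form [assuming z > -4]: now log(z - 2) - log(z - 1) - 5*log(z + 4).
Answer: log(z - 2) - log(z - 1) - 5*log(z + 4).


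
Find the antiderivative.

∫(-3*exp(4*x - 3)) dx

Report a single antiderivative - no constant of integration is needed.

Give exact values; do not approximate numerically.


Answer: -3*exp(4*x - 3)/4.


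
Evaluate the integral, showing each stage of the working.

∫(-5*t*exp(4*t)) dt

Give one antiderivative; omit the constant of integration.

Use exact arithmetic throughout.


Step 1. Integrate ∫(-5*t*exp(4*t)) dt by parts with u = t, dv = (-5*exp(4*t)) dt, so v = -5*exp(4*t)/4: now -5*t*exp(4*t)/4 + ∫(5*exp(4*t)/4) dt.
Step 2. Evaluate the standard form: now -5*t*exp(4*t)/4 + 5*exp(4*t)/16.
Answer: -5*t*exp(4*t)/4 + 5*exp(4*t)/16.


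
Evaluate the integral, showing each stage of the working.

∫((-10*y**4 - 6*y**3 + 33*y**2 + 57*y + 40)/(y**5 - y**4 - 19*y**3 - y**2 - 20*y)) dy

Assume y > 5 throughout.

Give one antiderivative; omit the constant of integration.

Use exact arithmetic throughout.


Step 1. Decompose ∫((-10*y**4 - 6*y**3 + 33*y**2 + 57*y + 40)/(y**5 - y**4 - 19*y**3 - y**2 - 20*y)) dy by partial fractions, (-10*y**4 - 6*y**3 + 33*y**2 + 57*y + 40)/(y**5 - y**4 - 19*y**3 - y**2 - 20*y) = -3/(y**2 + 1) - 3/(y + 4) - 5/(y - 5) - 2/y: now ∫(-2/y) dy + ∫(-5/(y - 5)) dy + ∫(-3/(y + 4)) dy + ∫(-3/(y**2 + 1)) dy.
Step 2. Evaluate the standard form [assuming y > 5]: now -5*log(y - 5) + ∫(-2/y) dy + ∫(-3/(y + 4)) dy + ∫(-3/(y**2 + 1)) dy.
Step 3. Evaluate the standard form [assuming y > -4]: now -5*log(y - 5) - 3*log(y + 4) + ∫(-2/y) dy + ∫(-3/(y**2 + 1)) dy.
Step 4. Evaluate the standard form [assuming y > 0]: now -2*log(y) - 5*log(y - 5) - 3*log(y + 4) + ∫(-3/(y**2 + 1)) dy.
Step 5. Evaluate the standard form: now -2*log(y) - 5*log(y - 5) - 3*log(y + 4) - 3*atan(y).
Answer: -2*log(y) - 5*log(y - 5) - 3*log(y + 4) - 3*atan(y).


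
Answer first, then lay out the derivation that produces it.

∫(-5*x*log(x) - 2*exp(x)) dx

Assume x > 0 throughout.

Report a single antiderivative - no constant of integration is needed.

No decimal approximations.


The answer is -5*x**2*log(x)/2 + 5*x**2/4 - 2*exp(x).
Step 1. Rewrite: now ∫(-5*x*log(x)) dx + ∫(-2*exp(x)) dx.
Step 2. Evaluate the standard form: now -2*exp(x) + ∫(-5*x*log(x)) dx.
Step 3. Integrate ∫(-5*x*log(x)) dx by parts with u = log(x), dv = (-5*x) dx, so v = -5*x**2/2 [assuming x > 0]: now -5*x**2*log(x)/2 - 2*exp(x) + ∫(5*x/2) dx.
Step 4. Evaluate the standard form: now -5*x**2*log(x)/2 + 5*x**2/4 - 2*exp(x).
Answer: -5*x**2*log(x)/2 + 5*x**2/4 - 2*exp(x).


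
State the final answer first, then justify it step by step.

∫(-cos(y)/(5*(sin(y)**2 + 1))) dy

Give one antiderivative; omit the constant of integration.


The answer is -atan(sin(y))/5.
Step 1. Substitute u = sin(y), turning ∫(-cos(y)/(5*(sin(y)**2 + 1))) dy into ∫(-1/(5*(u**2 + 1))) du: now ∫(-1/(5*(u**2 + 1))) du.
Step 2. Evaluate the standard form: now -atan(u)/5.
Step 3. Substitute back u = sin(y): now -atan(sin(y))/5.
Answer: -atan(sin(y))/5.


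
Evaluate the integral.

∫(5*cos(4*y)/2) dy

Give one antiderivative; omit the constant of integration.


Answer: 5*sin(4*y)/8.


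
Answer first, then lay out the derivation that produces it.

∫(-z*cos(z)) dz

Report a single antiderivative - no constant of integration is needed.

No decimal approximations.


The answer is -z*sin(z) - cos(z).
Step 1. Integrate ∫(-z*cos(z)) dz by parts with u = z, dv = (-cos(z)) dz, so v = -sin(z): now -z*sin(z) + ∫(sin(z)) dz.
Step 2. Evaluate the standard form: now -z*sin(z) - cos(z).
Answer: -z*sin(z) - cos(z).


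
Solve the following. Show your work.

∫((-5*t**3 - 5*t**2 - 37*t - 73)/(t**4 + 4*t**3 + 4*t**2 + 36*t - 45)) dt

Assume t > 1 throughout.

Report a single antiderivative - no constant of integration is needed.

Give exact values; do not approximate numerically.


Step 1. Decompose ∫((-5*t**3 - 5*t**2 - 37*t - 73)/(t**4 + 4*t**3 + 4*t**2 + 36*t - 45)) dt by partial fractions, (-5*t**3 - 5*t**2 - 37*t - 73)/(t**4 + 4*t**3 + 4*t**2 + 36*t - 45) = 2/(t**2 + 9) - 3/(t + 5) - 2/(t - 1): now ∫(-2/(t - 1)) dt + ∫(-3/(t + 5)) dt + ∫(2/(t**2 + 9)) dt.
Step 2. Evaluate the standard form [assuming t > -5]: now -3*log(t + 5) + ∫(-2/(t - 1)) dt + ∫(2/(t**2 + 9)) dt.
Step 3. Evaluate the standard form [assuming t > 1]: now -2*log(t - 1) - 3*log(t + 5) + ∫(2/(t**2 + 9)) dt.
Step 4. Evaluate the standard form: now -2*log(t - 1) - 3*log(t + 5) + 2*atan(t/3)/3.
Answer: -2*log(t - 1) - 3*log(t + 5) + 2*atan(t/3)/3.


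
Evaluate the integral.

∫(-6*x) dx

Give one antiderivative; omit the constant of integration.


Answer: -3*x**2.


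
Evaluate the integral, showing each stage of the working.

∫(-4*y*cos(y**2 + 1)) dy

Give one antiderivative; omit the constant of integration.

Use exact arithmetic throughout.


Step 1. Substitute u = y**2 + 1, turning ∫(-4*y*cos(y**2 + 1)) dy into ∫(-2*cos(u)) du: now ∫(-2*cos(u)) du.
Step 2. Evaluate the standard form: now -2*sin(u).
Step 3. Substitute back u = y**2 + 1: now -2*sin(y**2 + 1).
Answer: -2*sin(y**2 + 1).


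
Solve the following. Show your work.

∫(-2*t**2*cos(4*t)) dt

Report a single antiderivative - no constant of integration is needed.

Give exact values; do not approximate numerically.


Step 1. Integrate ∫(-2*t**2*cos(4*t)) dt by parts with u = t**2, dv = (-2*cos(4*t)) dt, so v = -sin(4*t)/2: now -t**2*sin(4*t)/2 + ∫(t*sin(4*t)) dt.
Step 2. Integrate ∫(t*sin(4*t)) dt by parts with u = t, dv = (sin(4*t)) dt, so v = -cos(4*t)/4: now -t**2*sin(4*t)/2 - t*cos(4*t)/4 + ∫(cos(4*t)/4) dt.
Step 3. Evaluate the standard form: now -t**2*sin(4*t)/2 - t*cos(4*t)/4 + sin(4*t)/16.
Answer: -t**2*sin(4*t)/2 - t*cos(4*t)/4 + sin(4*t)/16.


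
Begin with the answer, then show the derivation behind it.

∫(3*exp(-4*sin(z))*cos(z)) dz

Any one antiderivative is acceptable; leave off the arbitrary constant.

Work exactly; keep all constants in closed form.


The answer is -3*exp(-4*sin(z))/4.
Step 1. Substitute u = sin(z), turning ∫(3*exp(-4*sin(z))*cos(z)) dz into ∫(3*exp(-4*u)) du: now ∫(3*exp(-4*u)) du.
Step 2. Evaluate the standard form: now -3*exp(-4*u)/4.
Step 3. Substitute back u = sin(z): now -3*exp(-4*sin(z))/4.
Answer: -3*exp(-4*sin(z))/4.


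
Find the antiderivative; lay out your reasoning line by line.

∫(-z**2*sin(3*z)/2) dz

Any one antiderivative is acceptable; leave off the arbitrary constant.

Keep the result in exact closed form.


Step 1. Integrate ∫(-z**2*sin(3*z)/2) dz by parts with u = z**2, dv = (-sin(3*z)/2) dz, so v = cos(3*z)/6: now z**2*cos(3*z)/6 + ∫(-z*cos(3*z)/3) dz.
Step 2. Integrate ∫(-z*cos(3*z)/3) dz by parts with u = z, dv = (-cos(3*z)/3) dz, so v = -sin(3*z)/9: now z**2*cos(3*z)/6 - z*sin(3*z)/9 + ∫(sin(3*z)/9) dz.
Step 3. Evaluate the standard form: now z**2*cos(3*z)/6 - z*sin(3*z)/9 - cos(3*z)/27.
Answer: z**2*cos(3*z)/6 - z*sin(3*z)/9 - cos(3*z)/27.


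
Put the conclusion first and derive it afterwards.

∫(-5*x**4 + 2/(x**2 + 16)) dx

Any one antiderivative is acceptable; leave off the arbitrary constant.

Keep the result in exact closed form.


The answer is -x**5 + atan(x/4)/2.
Step 1. Rewrite: now ∫(-5*x**4) dx + ∫(2/(x**2 + 16)) dx.
Step 2. Evaluate the standard form: now -x**5 + ∫(2/(x**2 + 16)) dx.
Step 3. Evaluate the standard form: now -x**5 + atan(x/4)/2.
Answer: -x**5 + atan(x/4)/2.


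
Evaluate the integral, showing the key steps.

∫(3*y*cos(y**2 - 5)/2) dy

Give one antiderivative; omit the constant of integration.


Step 1. Substitute u = y**2 - 5, turning ∫(3*y*cos(y**2 - 5)/2) dy into ∫(3*cos(u)/4) du: now ∫(3*cos(u)/4) du.
Step 2. Evaluate the standard form: now 3*sin(u)/4.
Step 3. Substitute back u = y**2 - 5: now 3*sin(y**2 - 5)/4.
Answer: 3*sin(y**2 - 5)/4.


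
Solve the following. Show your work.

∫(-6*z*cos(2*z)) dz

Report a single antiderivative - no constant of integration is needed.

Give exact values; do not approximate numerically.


Step 1. Integrate ∫(-6*z*cos(2*z)) dz by parts with u = z, dv = (-6*cos(2*z)) dz, so v = -3*sin(2*z): now -3*z*sin(2*z) + ∫(3*sin(2*z)) dz.
Step 2. Evaluate the standard form: now -3*z*sin(2*z) - 3*cos(2*z)/2.
Answer: -3*z*sin(2*z) - 3*cos(2*z)/2.


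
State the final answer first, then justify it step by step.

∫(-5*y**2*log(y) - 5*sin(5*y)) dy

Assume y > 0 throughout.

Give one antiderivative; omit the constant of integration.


The answer is -5*y**3*log(y)/3 + 5*y**3/9 + cos(5*y).
Step 1. Rewrite: now ∫(-5*y**2*log(y)) dy + ∫(-5*sin(5*y)) dy.
Step 2. Integrate ∫(-5*y**2*log(y)) dy by parts with u = log(y), dv = (-5*y**2) dy, so v = -5*y**3/3 [assuming y > 0]: now -5*y**3*log(y)/3 + ∫(5*y**2/3) dy + ∫(-5*sin(5*y)) dy.
Step 3. Evaluate the standard form: now -5*y**3*log(y)/3 + 5*y**3/9 + ∫(-5*sin(5*y)) dy.
Step 4. Evaluate the standard form: now -5*y**3*log(y)/3 + 5*y**3/9 + cos(5*y).
Answer: -5*y**3*log(y)/3 + 5*y**3/9 + cos(5*y).


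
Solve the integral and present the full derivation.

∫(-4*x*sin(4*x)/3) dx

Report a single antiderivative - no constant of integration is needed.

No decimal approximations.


Step 1. Integrate ∫(-4*x*sin(4*x)/3) dx by parts with u = x, dv = (-4*sin(4*x)/3) dx, so v = cos(4*x)/3: now x*cos(4*x)/3 + ∫(-cos(4*x)/3) dx.
Step 2. Evaluate the standard form: now x*cos(4*x)/3 - sin(4*x)/12.
Answer: x*cos(4*x)/3 - sin(4*x)/12.


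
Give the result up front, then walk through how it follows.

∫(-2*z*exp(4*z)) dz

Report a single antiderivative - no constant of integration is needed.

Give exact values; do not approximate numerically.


The answer is -z*exp(4*z)/2 + exp(4*z)/8.
Step 1. Integrate ∫(-2*z*exp(4*z)) dz by parts with u = z, dv = (-2*exp(4*z)) dz, so v = -exp(4*z)/2: now -z*exp(4*z)/2 + ∫(exp(4*z)/2) dz.
Step 2. Evaluate the standard form: now -z*exp(4*z)/2 + exp(4*z)/8.
Answer: -z*exp(4*z)/2 + exp(4*z)/8.


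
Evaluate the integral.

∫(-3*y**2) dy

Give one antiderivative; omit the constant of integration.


Answer: -y**3.


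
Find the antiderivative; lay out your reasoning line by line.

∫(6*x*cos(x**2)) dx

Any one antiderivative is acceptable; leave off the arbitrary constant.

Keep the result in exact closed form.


Step 1. Substitute u = x**2, turning ∫(6*x*cos(x**2)) dx into ∫(3*cos(u)) du: now ∫(3*cos(u)) du.
Step 2. Evaluate the standard form: now 3*sin(u).
Step 3. Substitute back u = x**2: now 3*sin(x**2).
Answer: 3*sin(x**2).


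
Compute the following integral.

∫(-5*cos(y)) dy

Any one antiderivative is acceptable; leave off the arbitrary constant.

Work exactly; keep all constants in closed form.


Answer: -5*sin(y).


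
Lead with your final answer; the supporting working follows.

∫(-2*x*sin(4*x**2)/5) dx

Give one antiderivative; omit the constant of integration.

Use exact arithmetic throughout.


The answer is cos(4*x**2)/20.
Step 1. Substitute u = x**2, turning ∫(-2*x*sin(4*x**2)/5) dx into ∫(-sin(4*u)/5) du: now ∫(-sin(4*u)/5) du.
Step 2. Evaluate the standard form: now cos(4*u)/20.
Step 3. Substitute back u = x**2: now cos(4*x**2)/20.
Answer: cos(4*x**2)/20.


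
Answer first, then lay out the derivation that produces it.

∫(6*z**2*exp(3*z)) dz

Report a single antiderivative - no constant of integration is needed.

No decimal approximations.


The answer is 2*z**2*exp(3*z) - 4*z*exp(3*z)/3 + 4*exp(3*z)/9.
Step 1. Integrate ∫(6*z**2*exp(3*z)) dz by parts with u = z**2, dv = (6*exp(3*z)) dz, so v = 2*exp(3*z): now 2*z**2*exp(3*z) + ∫(-4*z*exp(3*z)) dz.
Step 2. Integrate ∫(-4*z*exp(3*z)) dz by parts with u = z, dv = (-4*exp(3*z)) dz, so v = -4*exp(3*z)/3: now 2*z**2*exp(3*z) - 4*z*exp(3*z)/3 + ∫(4*exp(3*z)/3) dz.
Step 3. Evaluate the standard form: now 2*z**2*exp(3*z) - 4*z*exp(3*z)/3 + 4*exp(3*z)/9.
Answer: 2*z**2*exp(3*z) - 4*z*exp(3*z)/3 + 4*exp(3*z)/9.


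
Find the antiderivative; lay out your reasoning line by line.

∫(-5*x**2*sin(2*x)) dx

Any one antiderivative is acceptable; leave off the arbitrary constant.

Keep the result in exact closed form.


Step 1. Integrate ∫(-5*x**2*sin(2*x)) dx by parts with u = x**2, dv = (-5*sin(2*x)) dx, so v = 5*cos(2*x)/2: now 5*x**2*cos(2*x)/2 + ∫(-5*x*cos(2*x)) dx.
Step 2. Integrate ∫(-5*x*cos(2*x)) dx by parts with u = x, dv = (-5*cos(2*x)) dx, so v = -5*sin(2*x)/2: now 5*x**2*cos(2*x)/2 - 5*x*sin(2*x)/2 + ∫(5*sin(2*x)/2) dx.
Step 3. Evaluate the standard form: now 5*x**2*cos(2*x)/2 - 5*x*sin(2*x)/2 - 5*cos(2*x)/4.
Answer: 5*x**2*cos(2*x)/2 - 5*x*sin(2*x)/2 - 5*cos(2*x)/4.


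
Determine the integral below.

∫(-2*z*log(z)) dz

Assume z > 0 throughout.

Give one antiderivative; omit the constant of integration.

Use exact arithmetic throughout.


Answer: -z**2*log(z) + z**2/2.


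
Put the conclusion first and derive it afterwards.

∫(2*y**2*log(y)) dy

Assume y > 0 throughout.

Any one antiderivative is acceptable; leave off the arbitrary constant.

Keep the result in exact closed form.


The answer is 2*y**3*log(y)/3 - 2*y**3/9.
Step 1. Integrate ∫(2*y**2*log(y)) dy by parts with u = log(y), dv = (2*y**2) dy, so v = 2*y**3/3 [assuming y > 0]: now 2*y**3*log(y)/3 + ∫(-2*y**2/3) dy.
Step 2. Evaluate the standard form: now 2*y**3*log(y)/3 - 2*y**3/9.
Answer: 2*y**3*log(y)/3 - 2*y**3/9.


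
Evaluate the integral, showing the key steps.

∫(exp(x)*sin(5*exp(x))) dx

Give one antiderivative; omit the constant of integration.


Step 1. Substitute u = exp(x), turning ∫(exp(x)*sin(5*exp(x))) dx into ∫(sin(5*u)) du: now ∫(sin(5*u)) du.
Step 2. Evaluate the standard form: now -cos(5*u)/5.
Step 3. Substitute back u = exp(x): now -cos(5*exp(x))/5.
Answer: -cos(5*exp(x))/5.


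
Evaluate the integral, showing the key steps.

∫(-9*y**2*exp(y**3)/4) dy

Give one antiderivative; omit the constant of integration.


Step 1. Substitute u = y**3, turning ∫(-9*y**2*exp(y**3)/4) dy into ∫(-3*exp(u)/4) du: now ∫(-3*exp(u)/4) du.
Step 2. Evaluate the standard form: now -3*exp(u)/4.
Step 3. Substitute back u = y**3: now -3*exp(y**3)/4.
Answer: -3*exp(y**3)/4.


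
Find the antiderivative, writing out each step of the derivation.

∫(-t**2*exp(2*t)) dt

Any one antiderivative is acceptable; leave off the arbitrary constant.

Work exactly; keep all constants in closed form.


Step 1. Integrate ∫(-t**2*exp(2*t)) dt by parts with u = t**2, dv = (-exp(2*t)) dt, so v = -exp(2*t)/2: now -t**2*exp(2*t)/2 + ∫(t*exp(2*t)) dt.
Step 2. Integrate ∫(t*exp(2*t)) dt by parts with u = t, dv = (exp(2*t)) dt, so v = exp(2*t)/2: now -t**2*exp(2*t)/2 + t*exp(2*t)/2 + ∫(-exp(2*t)/2) dt.
Step 3. Evaluate the standard form: now -t**2*exp(2*t)/2 + t*exp(2*t)/2 - exp(2*t)/4.
Answer: -t**2*exp(2*t)/2 + t*exp(2*t)/2 - exp(2*t)/4.


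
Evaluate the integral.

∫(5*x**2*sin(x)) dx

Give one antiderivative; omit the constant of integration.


Answer: -5*x**2*cos(x) + 10*x*sin(x) + 10*cos(x).


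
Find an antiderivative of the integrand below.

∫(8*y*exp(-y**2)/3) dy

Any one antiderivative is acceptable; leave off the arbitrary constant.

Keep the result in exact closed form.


Answer: -4*exp(-y**2)/3.


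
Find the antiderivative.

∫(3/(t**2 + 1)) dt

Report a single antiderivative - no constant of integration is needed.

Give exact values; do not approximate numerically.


Answer: 3*atan(t).


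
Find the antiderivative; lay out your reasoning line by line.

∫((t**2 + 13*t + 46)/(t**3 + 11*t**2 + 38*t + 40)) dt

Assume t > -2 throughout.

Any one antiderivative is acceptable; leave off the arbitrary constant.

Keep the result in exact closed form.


Step 1. Decompose ∫((t**2 + 13*t + 46)/(t**3 + 11*t**2 + 38*t + 40)) dt by partial fractions, (t**2 + 13*t + 46)/(t**3 + 11*t**2 + 38*t + 40) = 2/(t + 5) - 5/(t + 4) + 4/(t + 2): now ∫(4/(t + 2)) dt + ∫(-5/(t + 4)) dt + ∫(2/(t + 5)) dt.
Step 2. Evaluate the standard form [assuming t > -5]: now 2*log(t + 5) + ∫(4/(t + 2)) dt + ∫(-5/(t + 4)) dt.
Step 3. Evaluate the standard form [assuming t > -4]: now -5*log(t + 4) + 2*log(t + 5) + ∫(4/(t + 2)) dt.
Step 4. Evaluate the standard form [assuming t > -2]: now 4*log(t + 2) - 5*log(t + 4) + 2*log(t + 5).
Answer: 4*log(t + 2) - 5*log(t + 4) + 2*log(t + 5).


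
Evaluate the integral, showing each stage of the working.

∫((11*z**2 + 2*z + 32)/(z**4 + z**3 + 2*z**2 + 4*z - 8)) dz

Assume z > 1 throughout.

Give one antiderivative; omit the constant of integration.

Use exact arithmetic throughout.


Step 1. Decompose ∫((11*z**2 + 2*z + 32)/(z**4 + z**3 + 2*z**2 + 4*z - 8)) dz by partial fractions, (11*z**2 + 2*z + 32)/(z**4 + z**3 + 2*z**2 + 4*z - 8) = 2/(z**2 + 4) - 3/(z + 2) + 3/(z - 1): now ∫(3/(z - 1)) dz + ∫(-3/(z + 2)) dz + ∫(2/(z**2 + 4)) dz.
Step 2. Evaluate the standard form [assuming z > -2]: now -3*log(z + 2) + ∫(3/(z - 1)) dz + ∫(2/(z**2 + 4)) dz.
Step 3. Evaluate the standard form [assuming z > 1]: now 3*log(z - 1) - 3*log(z + 2) + ∫(2/(z**2 + 4)) dz.
Step 4. Evaluate the standard form: now 3*log(z - 1) - 3*log(z + 2) + atan(z/2).
Answer: 3*log(z - 1) - 3*log(z + 2) + atan(z/2).


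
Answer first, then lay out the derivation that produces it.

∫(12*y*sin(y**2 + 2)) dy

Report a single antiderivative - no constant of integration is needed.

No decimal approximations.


The answer is -6*cos(y**2 + 2).
Step 1. Substitute u = y**2 + 2, turning ∫(12*y*sin(y**2 + 2)) dy into ∫(6*sin(u)) du: now ∫(6*sin(u)) du.
Step 2. Evaluate the standard form: now -6*cos(u).
Step 3. Substitute back u = y**2 + 2: now -6*cos(y**2 + 2).
Answer: -6*cos(y**2 + 2).


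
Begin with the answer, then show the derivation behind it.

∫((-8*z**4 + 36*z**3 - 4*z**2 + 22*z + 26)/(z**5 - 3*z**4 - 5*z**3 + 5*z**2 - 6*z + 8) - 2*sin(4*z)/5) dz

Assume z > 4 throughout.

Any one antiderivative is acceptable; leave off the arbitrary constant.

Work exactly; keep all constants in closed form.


The answer is log(z - 4) - 4*log(z - 1) - 5*log(z + 2) + cos(4*z)/10 + 2*atan(z).
Step 1. Rewrite: now ∫((-8*z**4 + 36*z**3 - 4*z**2 + 22*z + 26)/(z**5 - 3*z**4 - 5*z**3 + 5*z**2 - 6*z + 8)) dz + ∫(-2*sin(4*z)/5) dz.
Step 2. Decompose ∫((-8*z**4 + 36*z**3 - 4*z**2 + 22*z + 26)/(z**5 - 3*z**4 - 5*z**3 + 5*z**2 - 6*z + 8)) dz by partial fractions, (-8*z**4 + 36*z**3 - 4*z**2 + 22*z + 26)/(z**5 - 3*z**4 - 5*z**3 + 5*z**2 - 6*z + 8) = 2/(z**2 + 1) - 5/(z + 2) - 4/(z - 1) + 1/(z - 4): now ∫(1/(z - 4)) dz + ∫(-4/(z - 1)) dz + ∫(-5/(z + 2)) dz + ∫(2/(z**2 + 1)) dz + ∫(-2*sin(4*z)/5) dz.
Step 3. Evaluate the standard form [assuming z > -2]: now -5*log(z + 2) + ∫(1/(z - 4)) dz + ∫(-4/(z - 1)) dz + ∫(2/(z**2 + 1)) dz + ∫(-2*sin(4*z)/5) dz.
Step 4. Evaluate the standard form [assuming z > 4]: now log(z - 4) - 5*log(z + 2) + ∫(-4/(z - 1)) dz + ∫(2/(z**2 + 1)) dz + ∫(-2*sin(4*z)/5) dz.
Step 5. Evaluate the standard form [assuming z > 1]: now log(z - 4) - 4*log(z - 1) - 5*log(z + 2) + ∫(2/(z**2 + 1)) dz + ∫(-2*sin(4*z)/5) dz.
Step 6. Evaluate the standard form: now log(z - 4) - 4*log(z - 1) - 5*log(z + 2) + 2*atan(z) + ∫(-2*sin(4*z)/5) dz.
Step 7. Evaluate the standard form: now log(z - 4) - 4*log(z - 1) - 5*log(z + 2) + cos(4*z)/10 + 2*atan(z).
Answer: log(z - 4) - 4*log(z - 1) - 5*log(z + 2) + cos(4*z)/10 + 2*atan(z).


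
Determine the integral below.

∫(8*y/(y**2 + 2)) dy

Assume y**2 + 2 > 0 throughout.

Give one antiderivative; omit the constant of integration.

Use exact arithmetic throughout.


Answer: 4*log(y**2 + 2).


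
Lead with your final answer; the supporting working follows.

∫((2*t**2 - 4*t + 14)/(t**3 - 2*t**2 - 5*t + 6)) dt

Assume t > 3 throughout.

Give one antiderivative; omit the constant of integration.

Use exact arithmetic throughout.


The answer is 2*log(t - 3) - 2*log(t - 1) + 2*log(t + 2).
Step 1. Decompose ∫((2*t**2 - 4*t + 14)/(t**3 - 2*t**2 - 5*t + 6)) dt by partial fractions, (2*t**2 - 4*t + 14)/(t**3 - 2*t**2 - 5*t + 6) = 2/(t + 2) - 2/(t - 1) + 2/(t - 3): now ∫(2/(t - 3)) dt + ∫(-2/(t - 1)) dt + ∫(2/(t + 2)) dt.
Step 2. Evaluate the standard form [assuming t > 1]: now -2*log(t - 1) + ∫(2/(t - 3)) dt + ∫(2/(t + 2)) dt.
Step 3. Evaluate the standard form [assuming t > 3]: now 2*log(t - 3) - 2*log(t - 1) + ∫(2/(t + 2)) dt.
Step 4. Evaluate the standard form [assuming t > -2]: now 2*log(t - 3) - 2*log(t - 1) + 2*log(t + 2).
Answer: 2*log(t - 3) - 2*log(t - 1) + 2*log(t + 2).


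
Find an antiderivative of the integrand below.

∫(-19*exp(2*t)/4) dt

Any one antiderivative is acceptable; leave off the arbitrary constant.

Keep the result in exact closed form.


Answer: -19*exp(2*t)/8.


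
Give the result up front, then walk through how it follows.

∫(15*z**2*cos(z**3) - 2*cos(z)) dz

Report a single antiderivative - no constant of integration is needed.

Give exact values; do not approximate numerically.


The answer is -2*sin(z) + 5*sin(z**3).
Step 1. Rewrite: now ∫(15*z**2*cos(z**3)) dz + ∫(-2*cos(z)) dz.
Step 2. Substitute u = z**3, turning ∫(15*z**2*cos(z**3)) dz into ∫(5*cos(u)) du: now ∫(5*cos(u)) du + ∫(-2*cos(z)) dz.
Step 3. Evaluate the standard form: now 5*sin(u) + ∫(-2*cos(z)) dz.
Step 4. Substitute back u = z**3: now 5*sin(z**3) + ∫(-2*cos(z)) dz.
Step 5. Evaluate the standard form: now -2*sin(z) + 5*sin(z**3).
Answer: -2*sin(z) + 5*sin(z**3).


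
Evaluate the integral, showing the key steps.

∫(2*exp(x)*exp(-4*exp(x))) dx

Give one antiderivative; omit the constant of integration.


Step 1. Substitute u = exp(x), turning ∫(2*exp(x)*exp(-4*exp(x))) dx into ∫(2*exp(-4*u)) du: now ∫(2*exp(-4*u)) du.
Step 2. Evaluate the standard form: now -exp(-4*u)/2.
Step 3. Substitute back u = exp(x): now -exp(-4*exp(x))/2.
Answer: -exp(-4*exp(x))/2.


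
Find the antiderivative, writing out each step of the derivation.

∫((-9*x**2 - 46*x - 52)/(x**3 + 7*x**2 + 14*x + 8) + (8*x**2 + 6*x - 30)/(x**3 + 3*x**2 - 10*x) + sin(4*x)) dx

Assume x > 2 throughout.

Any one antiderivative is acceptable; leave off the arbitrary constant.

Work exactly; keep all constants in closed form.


Step 1. Rewrite: now ∫((-9*x**2 - 46*x - 52)/(x**3 + 7*x**2 + 14*x + 8)) dx + ∫((8*x**2 + 6*x - 30)/(x**3 + 3*x**2 - 10*x)) dx + ∫(sin(4*x)) dx.
Step 2. Decompose ∫((8*x**2 + 6*x - 30)/(x**3 + 3*x**2 - 10*x)) dx by partial fractions, (8*x**2 + 6*x - 30)/(x**3 + 3*x**2 - 10*x) = 4/(x + 5) + 1/(x - 2) + 3/x: now ∫(3/x) dx + ∫((-9*x**2 - 46*x - 52)/(x**3 + 7*x**2 + 14*x + 8)) dx + ∫(1/(x - 2)) dx + ∫(4/(x + 5)) dx + ∫(sin(4*x)) dx.
Step 3. Evaluate the standard form [assuming x > 2]: now log(x - 2) + ∫(3/x) dx + ∫((-9*x**2 - 46*x - 52)/(x**3 + 7*x**2 + 14*x + 8)) dx + ∫(4/(x + 5)) dx + ∫(sin(4*x)) dx.
Step 4. Evaluate the standard form [assuming x > 0]: now 3*log(x) + log(x - 2) + ∫((-9*x**2 - 46*x - 52)/(x**3 + 7*x**2 + 14*x + 8)) dx + ∫(4/(x + 5)) dx + ∫(sin(4*x)) dx.
Step 5. Evaluate the standard form [assuming x > -5]: now 3*log(x) + log(x - 2) + 4*log(x + 5) + ∫((-9*x**2 - 46*x - 52)/(x**3 + 7*x**2 + 14*x + 8)) dx + ∫(sin(4*x)) dx.
Step 6. Evaluate the standard form: now 3*log(x) + log(x - 2) + 4*log(x + 5) - cos(4*x)/4 + ∫((-9*x**2 - 46*x - 52)/(x**3 + 7*x**2 + 14*x + 8)) dx.
Step 7. Decompose ∫((-9*x**2 - 46*x - 52)/(x**3 + 7*x**2 + 14*x + 8)) dx by partial fractions, (-9*x**2 - 46*x - 52)/(x**3 + 7*x**2 + 14*x + 8) = -2/(x + 4) - 2/(x + 2) - 5/(x + 1): now 3*log(x) + log(x - 2) + 4*log(x + 5) - cos(4*x)/4 + ∫(-5/(x + 1)) dx + ∫(-2/(x + 2)) dx + ∫(-2/(x + 4)) dx.
Step 8. Evaluate the standard form [assuming x > -1]: now 3*log(x) + log(x - 2) - 5*log(x + 1) + 4*log(x + 5) - cos(4*x)/4 + ∫(-2/(x + 2)) dx + ∫(-2/(x + 4)) dx.
Step 9. Evaluate the standard form [assuming x > -4]: now 3*log(x) + log(x - 2) - 5*log(x + 1) - 2*log(x + 4) + 4*log(x + 5) - cos(4*x)/4 + ∫(-2/(x + 2)) dx.
Step 10. Evaluate the standard form [assuming x > -2]: now 3*log(x) + log(x - 2) - 5*log(x + 1) - 2*log(x + 2) - 2*log(x + 4) + 4*log(x + 5) - cos(4*x)/4.
Answer: 3*log(x) + log(x - 2) - 5*log(x + 1) - 2*log(x + 2) - 2*log(x + 4) + 4*log(x + 5) - cos(4*x)/4.


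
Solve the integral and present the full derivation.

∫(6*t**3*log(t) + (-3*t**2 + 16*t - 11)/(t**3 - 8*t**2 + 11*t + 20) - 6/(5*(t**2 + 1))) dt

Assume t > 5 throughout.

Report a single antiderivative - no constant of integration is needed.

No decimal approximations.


Step 1. Rewrite: now ∫(6*t**3*log(t)) dt + ∫((-3*t**2 + 16*t - 11)/(t**3 - 8*t**2 + 11*t + 20)) dt + ∫(-6/(5*(t**2 + 1))) dt.
Step 2. Decompose ∫((-3*t**2 + 16*t - 11)/(t**3 - 8*t**2 + 11*t + 20)) dt by partial fractions, (-3*t**2 + 16*t - 11)/(t**3 - 8*t**2 + 11*t + 20) = -1/(t + 1) - 1/(t - 4) - 1/(t - 5): now ∫(6*t**3*log(t)) dt + ∫(-1/(t - 5)) dt + ∫(-1/(t - 4)) dt + ∫(-1/(t + 1)) dt + ∫(-6/(5*(t**2 + 1))) dt.
Step 3. Evaluate the standard form [assuming t > 4]: now -log(t - 4) + ∫(6*t**3*log(t)) dt + ∫(-1/(t - 5)) dt + ∫(-1/(t + 1)) dt + ∫(-6/(5*(t**2 + 1))) dt.
Step 4. Evaluate the standard form [assuming t > -1]: now -log(t - 4) - log(t + 1) + ∫(6*t**3*log(t)) dt + ∫(-1/(t - 5)) dt + ∫(-6/(5*(t**2 + 1))) dt.
Step 5. Evaluate the standard form [assuming t > 5]: now -log(t - 5) - log(t - 4) - log(t + 1) + ∫(6*t**3*log(t)) dt + ∫(-6/(5*(t**2 + 1))) dt.
Step 6. Evaluate the standard form: now -log(t - 5) - log(t - 4) - log(t + 1) - 6*atan(t)/5 + ∫(6*t**3*log(t)) dt.
Step 7. Integrate ∫(6*t**3*log(t)) dt by parts with u = log(t), dv = (6*t**3) dt, so v = 3*t**4/2 [assuming t > 0]: now 3*t**4*log(t)/2 - log(t - 5) - log(t - 4) - log(t + 1) - 6*atan(t)/5 + ∫(-3*t**3/2) dt.
Step 8. Evaluate the standard form: now 3*t**4*log(t)/2 - 3*t**4/8 - log(t - 5) - log(t - 4) - log(t + 1) - 6*atan(t)/5.
Answer: 3*t**4*log(t)/2 - 3*t**4/8 - log(t - 5) - log(t - 4) - log(t + 1) - 6*atan(t)/5.


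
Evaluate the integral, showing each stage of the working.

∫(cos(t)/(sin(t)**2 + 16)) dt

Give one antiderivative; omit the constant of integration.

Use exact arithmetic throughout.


Step 1. Substitute u = sin(t), turning ∫(cos(t)/(sin(t)**2 + 16)) dt into ∫(1/(u**2 + 16)) du: now ∫(1/(u**2 + 16)) du.
Step 2. Evaluate the standard form: now atan(u/4)/4.
Step 3. Substitute back u = sin(t): now atan(sin(t)/4)/4.
Answer: atan(sin(t)/4)/4.


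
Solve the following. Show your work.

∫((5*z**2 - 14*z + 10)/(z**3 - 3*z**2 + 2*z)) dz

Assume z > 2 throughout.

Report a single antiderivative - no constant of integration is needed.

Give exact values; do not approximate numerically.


Step 1. Decompose ∫((5*z**2 - 14*z + 10)/(z**3 - 3*z**2 + 2*z)) dz by partial fractions, (5*z**2 - 14*z + 10)/(z**3 - 3*z**2 + 2*z) = -1/(z - 1) + 1/(z - 2) + 5/z: now ∫(5/z) dz + ∫(1/(z - 2)) dz + ∫(-1/(z - 1)) dz.
Step 2. Evaluate the standard form [assuming z > 2]: now log(z - 2) + ∫(5/z) dz + ∫(-1/(z - 1)) dz.
Step 3. Evaluate the standard form [assuming z > 1]: now log(z - 2) - log(z - 1) + ∫(5/z) dz.
Step 4. Evaluate the standard form [assuming z > 0]: now 5*log(z) + log(z - 2) - log(z - 1).
Answer: 5*log(z) + log(z - 2) - log(z - 1).


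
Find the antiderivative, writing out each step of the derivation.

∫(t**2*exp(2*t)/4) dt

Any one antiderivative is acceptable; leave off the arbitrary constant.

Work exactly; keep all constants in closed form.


Step 1. Integrate ∫(t**2*exp(2*t)/4) dt by parts with u = t**2, dv = (exp(2*t)/4) dt, so v = exp(2*t)/8: now t**2*exp(2*t)/8 + ∫(-t*exp(2*t)/4) dt.
Step 2. Integrate ∫(-t*exp(2*t)/4) dt by parts with u = t, dv = (-exp(2*t)/4) dt, so v = -exp(2*t)/8: now t**2*exp(2*t)/8 - t*exp(2*t)/8 + ∫(exp(2*t)/8) dt.
Step 3. Evaluate the standard form: now t**2*exp(2*t)/8 - t*exp(2*t)/8 + exp(2*t)/16.
Answer: t**2*exp(2*t)/8 - t*exp(2*t)/8 + exp(2*t)/16.


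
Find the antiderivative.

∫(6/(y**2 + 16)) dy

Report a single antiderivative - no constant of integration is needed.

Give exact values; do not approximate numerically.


Answer: 3*atan(y/4)/2.


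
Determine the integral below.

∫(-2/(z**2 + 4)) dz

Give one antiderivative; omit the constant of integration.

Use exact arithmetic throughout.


Answer: -atan(z/2).


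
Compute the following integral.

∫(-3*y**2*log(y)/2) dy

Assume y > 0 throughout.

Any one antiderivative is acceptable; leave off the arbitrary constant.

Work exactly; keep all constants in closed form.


Answer: -y**3*log(y)/2 + y**3/6.


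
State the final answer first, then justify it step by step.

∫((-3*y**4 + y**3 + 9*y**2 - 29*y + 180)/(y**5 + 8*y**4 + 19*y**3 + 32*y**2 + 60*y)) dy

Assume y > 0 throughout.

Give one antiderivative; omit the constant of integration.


The answer is 3*log(y) - log(y + 3) - 5*log(y + 5) - 3*atan(y/2)/2.
Step 1. Decompose ∫((-3*y**4 + y**3 + 9*y**2 - 29*y + 180)/(y**5 + 8*y**4 + 19*y**3 + 32*y**2 + 60*y)) dy by partial fractions, (-3*y**4 + y**3 + 9*y**2 - 29*y + 180)/(y**5 + 8*y**4 + 19*y**3 + 32*y**2 + 60*y) = -3/(y**2 + 4) - 5/(y + 5) - 1/(y + 3) + 3/y: now ∫(3/y) dy + ∫(-1/(y + 3)) dy + ∫(-5/(y + 5)) dy + ∫(-3/(y**2 + 4)) dy.
Step 2. Evaluate the standard form [assuming y > 0]: now 3*log(y) + ∫(-1/(y + 3)) dy + ∫(-5/(y + 5)) dy + ∫(-3/(y**2 + 4)) dy.
Step 3. Evaluate the standard form [assuming y > -5]: now 3*log(y) - 5*log(y + 5) + ∫(-1/(y + 3)) dy + ∫(-3/(y**2 + 4)) dy.
Step 4. Evaluate the standard form [assuming y > -3]: now 3*log(y) - log(y + 3) - 5*log(y + 5) + ∫(-3/(y**2 + 4)) dy.
Step 5. Evaluate the standard form: now 3*log(y) - log(y + 3) - 5*log(y + 5) - 3*atan(y/2)/2.
Answer: 3*log(y) - log(y + 3) - 5*log(y + 5) - 3*atan(y/2)/2.
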